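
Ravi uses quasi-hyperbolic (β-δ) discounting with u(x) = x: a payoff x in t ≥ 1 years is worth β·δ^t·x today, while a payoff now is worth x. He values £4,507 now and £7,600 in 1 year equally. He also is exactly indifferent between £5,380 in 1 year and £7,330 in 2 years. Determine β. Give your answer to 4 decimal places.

β ≈ 0.8080

From the later pair, β·δ^1·5380 = β·δ^2·7330; dividing through, δ = 5380/7330 = 0.73397.
Now use the now-vs-future pair: 4507 = β·δ·7600 gives β = 4507/(0.73397·7600) ≈ 0.8080.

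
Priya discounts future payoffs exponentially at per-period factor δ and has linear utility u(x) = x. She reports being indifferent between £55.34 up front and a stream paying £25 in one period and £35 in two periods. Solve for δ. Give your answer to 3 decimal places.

δ ≈ 0.950

Present value of the stream is 25·δ + 35·δ². Indifference gives 25δ + 35δ² = 55.34.
Rearranged: 35δ² + 25δ − 55.34 = 0.
δ = (−25 + √(25² + 4·35·55.34)) / (2·35) = (−25 + √8372.60) / 70 ≈ 0.950.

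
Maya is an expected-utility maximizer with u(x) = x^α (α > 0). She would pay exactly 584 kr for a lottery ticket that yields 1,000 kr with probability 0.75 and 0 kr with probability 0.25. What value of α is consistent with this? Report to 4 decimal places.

α ≈ 0.5349

Since u(0) = 0, the lottery's EU is 0.75·1000^α.
Indifference: 584^α = 0.75·1000^α, so (584/1000)^α = 0.75.
α = ln(0.75) / ln(584/1000) = -0.2876821/-0.5378543 ≈ 0.5349.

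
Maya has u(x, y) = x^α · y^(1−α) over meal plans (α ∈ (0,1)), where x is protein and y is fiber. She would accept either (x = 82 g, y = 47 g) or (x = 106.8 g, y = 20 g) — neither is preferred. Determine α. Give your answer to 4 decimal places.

α ≈ 0.7638

Indifference: 82^α · 47^(1−α) = 106.8^α · 20^(1−α).
(82/106.8)^α = (20/47)^(1−α); take logs: α·ln(82/106.8) = (1−α)·ln(20/47), i.e. α·-0.2642387 = (1−α)·-0.8544153.
So α/(1−α) = (-0.8544153)/(-0.2642387) = 3.2334980, and α = 3.2334980/4.2334980 ≈ 0.7638.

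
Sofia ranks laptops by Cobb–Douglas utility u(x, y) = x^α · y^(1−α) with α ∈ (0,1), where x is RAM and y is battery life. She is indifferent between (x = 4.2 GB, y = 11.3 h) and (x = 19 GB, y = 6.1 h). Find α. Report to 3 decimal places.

α ≈ 0.290

Indifference: 4.2^α · 11.3^(1−α) = 19^α · 6.1^(1−α).
(4.2/19)^α = (6.1/11.3)^(1−α); take logs: α·ln(4.2/19) = (1−α)·ln(6.1/11.3), i.e. α·-1.509354 = (1−α)·-0.616514.
So α/(1−α) = (-0.616514)/(-1.509354) = 0.408462, and α = 0.408462/1.408462 ≈ 0.290.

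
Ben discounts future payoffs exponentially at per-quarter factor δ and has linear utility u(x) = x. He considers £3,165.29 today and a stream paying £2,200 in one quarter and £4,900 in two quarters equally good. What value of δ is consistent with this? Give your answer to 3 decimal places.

δ ≈ 0.610

Equating present values: 3165.29 = 2200δ + 4900δ².
That is, 4900δ² + 2200δ − 3165.29 = 0, a quadratic in δ.
δ = (−2200 + √(2200² + 4·4900·3165.29)) / (2·4900) = (−2200 + √66879684.00) / 9800 ≈ 0.610.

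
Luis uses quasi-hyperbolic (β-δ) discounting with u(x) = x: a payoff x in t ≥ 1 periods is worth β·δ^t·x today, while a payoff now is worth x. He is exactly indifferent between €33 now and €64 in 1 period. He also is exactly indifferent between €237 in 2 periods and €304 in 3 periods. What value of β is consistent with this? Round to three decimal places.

β ≈ 0.661

From the later pair, β·δ^2·237 = β·δ^3·304; dividing through, δ = 237/304 = 0.77961.
The first indifference: 33 = β·δ·64, so β = 33/(δ·64) = 33/(0.77961·64) ≈ 0.661.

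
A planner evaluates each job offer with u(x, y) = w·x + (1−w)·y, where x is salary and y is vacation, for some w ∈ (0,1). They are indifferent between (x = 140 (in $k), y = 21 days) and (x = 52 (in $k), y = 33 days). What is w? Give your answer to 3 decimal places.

Indifference: w·140 + (1−w)·21 = w·52 + (1−w)·33.
Rearranging, 88·w − 12·(1−w) = 0.
So w/(1−w) = 12/88 = 0.1364, giving w = 12/(88+12) = 0.120.

w = 0.120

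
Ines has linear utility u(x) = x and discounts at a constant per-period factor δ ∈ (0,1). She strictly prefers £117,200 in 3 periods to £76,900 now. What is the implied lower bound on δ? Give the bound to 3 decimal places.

The preference means 76900 < δ^3·117200.
Dividing by 117200: δ^3 > 0.65614. Both sides are positive, so the cube root keeps the direction.
δ > (76900/117200)^(1/3) ≈ 0.869.

δ > 0.869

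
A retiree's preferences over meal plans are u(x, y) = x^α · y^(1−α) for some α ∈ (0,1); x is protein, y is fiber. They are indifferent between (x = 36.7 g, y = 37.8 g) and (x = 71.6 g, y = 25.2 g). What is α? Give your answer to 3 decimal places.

α ≈ 0.378

The Cobb–Douglas utilities coincide, so 36.7^α·37.8^(1−α) = 71.6^α·25.2^(1−α).
Rearrange to (36.7/71.6)^α = (25.2/37.8)^(1−α) and take logs: α·-0.668318 = (1−α)·-0.405465.
So α/(1−α) = (-0.405465)/(-0.668318) = 0.606695, and α = 0.606695/1.606695 ≈ 0.378.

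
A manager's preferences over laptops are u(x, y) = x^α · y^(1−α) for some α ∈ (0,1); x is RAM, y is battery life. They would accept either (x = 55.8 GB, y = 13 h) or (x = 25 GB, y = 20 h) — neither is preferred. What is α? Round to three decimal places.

Set the two utilities equal: 55.8^α·13^(1−α) = 25^α·20^(1−α).
(55.8/25)^α = (20/13)^(1−α); take logs: α·ln(55.8/25) = (1−α)·ln(20/13), i.e. α·0.802898 = (1−α)·0.430783.
With A = 0.802898 and B = 0.430783: α·A = (1−α)·B, so α = B/(A+B) = 0.430783/1.233681 ≈ 0.349.

α ≈ 0.349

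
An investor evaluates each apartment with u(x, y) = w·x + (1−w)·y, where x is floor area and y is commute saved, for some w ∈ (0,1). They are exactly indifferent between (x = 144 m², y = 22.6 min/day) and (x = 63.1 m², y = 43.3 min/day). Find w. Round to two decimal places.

w = 0.20

u(144,22.6) = u(63.1,43.3) means w·144 + (1−w)·22.6 = w·63.1 + (1−w)·43.3.
w·(144−63.1) = (1−w)·(43.3−22.6), i.e. w·80.9 = (1−w)·20.7.
So w/(1−w) = 20.7/80.9 = 0.2559, giving w = 20.7/(80.9+20.7) = 0.20.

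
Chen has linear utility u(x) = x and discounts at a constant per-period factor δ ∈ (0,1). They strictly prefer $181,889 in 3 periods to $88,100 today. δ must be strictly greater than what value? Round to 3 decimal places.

Comparing present values: 88100 < δ^3·181889.
So δ^3 > 88100/181889 = 0.48436; taking the cube root of both positive sides preserves the inequality.
δ > (88100/181889)^(1/3) ≈ 0.785.

δ > 0.785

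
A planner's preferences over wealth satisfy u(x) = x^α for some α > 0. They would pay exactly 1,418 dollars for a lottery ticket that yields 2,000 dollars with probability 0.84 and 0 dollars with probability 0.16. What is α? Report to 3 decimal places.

Since u(0) = 0, the lottery's EU is 0.84·2000^α.
Indifference: 1418^α = 0.84·2000^α, so (1418/2000)^α = 0.84.
Taking logs: α·ln(1418/2000) = ln(0.84), so α = -0.174353 / -0.343900 ≈ 0.507.

α ≈ 0.507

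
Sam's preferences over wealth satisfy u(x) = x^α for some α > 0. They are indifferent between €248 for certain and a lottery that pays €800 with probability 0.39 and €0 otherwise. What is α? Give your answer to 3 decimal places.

EU(lottery) = 0.39·800^α + 0.61·0 = 0.39·800^α.
Indifference: 248^α = 0.39·800^α, so (248/800)^α = 0.39.
α = ln(0.39) / ln(248/800) = -0.941609/-1.171183 ≈ 0.804.

α ≈ 0.804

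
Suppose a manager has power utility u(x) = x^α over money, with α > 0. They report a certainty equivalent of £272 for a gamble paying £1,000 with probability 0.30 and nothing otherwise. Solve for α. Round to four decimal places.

EU(lottery) = 0.30·1000^α + 0.70·0 = 0.30·1000^α.
Setting u(272) equal to that: 272^α = 0.30·1000^α ⇒ (272/1000)^α = 0.30.
Take logs: α = ln 0.30 / ln(272/1000) ≈ 0.924744.

α ≈ 0.9247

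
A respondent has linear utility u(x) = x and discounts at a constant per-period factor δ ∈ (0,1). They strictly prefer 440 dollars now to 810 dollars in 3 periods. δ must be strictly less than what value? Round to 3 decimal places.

δ < 0.816

The preference means 440 > δ^3·810.
Hence δ^3 < 440/810 = 0.54321, and x ↦ x^(1/3) is increasing on (0,∞).
δ < (440/810)^(1/3) ≈ 0.816.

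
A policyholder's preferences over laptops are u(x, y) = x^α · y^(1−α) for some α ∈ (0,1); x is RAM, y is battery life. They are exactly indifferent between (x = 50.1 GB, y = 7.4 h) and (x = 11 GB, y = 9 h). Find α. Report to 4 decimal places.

α ≈ 0.1143

Indifference: 50.1^α · 7.4^(1−α) = 11^α · 9^(1−α).
(50.1/11)^α = (9/7.4)^(1−α); take logs: α·ln(50.1/11) = (1−α)·ln(9/7.4), i.e. α·1.5161257 = (1−α)·0.1957446.
With A = 1.5161257 and B = 0.1957446: α·A = (1−α)·B, so α = B/(A+B) = 0.1957446/1.7118703 ≈ 0.1143.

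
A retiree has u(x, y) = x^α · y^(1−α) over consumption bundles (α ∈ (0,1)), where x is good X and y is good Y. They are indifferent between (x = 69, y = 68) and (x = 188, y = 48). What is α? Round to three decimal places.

Indifference: 69^α · 68^(1−α) = 188^α · 48^(1−α).
(69/188)^α = (48/68)^(1−α); take logs: α·ln(69/188) = (1−α)·ln(48/68), i.e. α·-1.002335 = (1−α)·-0.348307.
With A = -1.002335 and B = -0.348307: α·A = (1−α)·B, so α = B/(A+B) = -0.348307/-1.350642 ≈ 0.258.

α ≈ 0.258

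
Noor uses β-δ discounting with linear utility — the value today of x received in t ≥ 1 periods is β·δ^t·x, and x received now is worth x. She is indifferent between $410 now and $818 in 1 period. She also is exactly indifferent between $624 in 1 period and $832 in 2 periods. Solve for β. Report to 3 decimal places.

Both payoffs in the second observation are in the future, so β drops out: δ^1·624 = δ^2·832 ⇒ δ = 624/832 = 0.75000.
Substituting δ into 410 = β·δ·818: β = 410/(613.500) ≈ 0.668.

β ≈ 0.668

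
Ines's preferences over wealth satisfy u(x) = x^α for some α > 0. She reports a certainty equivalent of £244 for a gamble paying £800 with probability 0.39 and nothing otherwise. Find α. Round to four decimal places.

α ≈ 0.7930

The lottery's expected utility is 0.39·u(800) + 0.61·u(0) = 0.39·800^α (since u(0) = 0 for α > 0).
Setting u(244) equal to that: 244^α = 0.39·800^α ⇒ (244/800)^α = 0.39.
Taking logs: α·ln(244/800) = ln(0.39), so α = -0.9416085 / -1.1874435 ≈ 0.7930.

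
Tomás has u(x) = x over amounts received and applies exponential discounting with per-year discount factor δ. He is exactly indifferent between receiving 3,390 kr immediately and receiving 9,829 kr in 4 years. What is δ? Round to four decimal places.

Equating discounted utilities: u(3390) = δ^4·u(9829) ⇒ δ^4 = u(3390)/u(9829).
With u(x) = x: δ^4 = 3390/9829 = 0.34490.
Hence δ = (0.34490)^(1/4) = 0.766342.

δ ≈ 0.7663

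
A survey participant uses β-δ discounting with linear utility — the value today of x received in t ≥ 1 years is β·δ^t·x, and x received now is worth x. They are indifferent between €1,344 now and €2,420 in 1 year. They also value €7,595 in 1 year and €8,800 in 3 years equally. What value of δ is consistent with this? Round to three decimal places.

δ ≈ 0.929

From the later pair, β·δ^1·7595 = β·δ^3·8800; dividing through, δ^2 = 7595/8800 = 0.86307, so δ = 0.92901.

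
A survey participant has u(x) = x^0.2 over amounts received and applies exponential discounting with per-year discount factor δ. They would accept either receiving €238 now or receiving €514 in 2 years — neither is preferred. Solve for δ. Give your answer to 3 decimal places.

The payoff in 2 years is discounted by δ^2, so u(238) = δ^2·u(514) and δ^2 = u(238)/u(514).
With u(x) = x^0.2: δ^2 = 238^0.2/514^0.2 = (238/514)^0.2 = 0.85728.
Hence δ = (0.85728)^(1/2) = 0.92589.

δ ≈ 0.926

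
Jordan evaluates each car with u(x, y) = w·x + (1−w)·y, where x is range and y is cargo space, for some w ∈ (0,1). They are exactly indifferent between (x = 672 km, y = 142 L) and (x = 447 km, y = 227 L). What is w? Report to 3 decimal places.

w = 0.274

Indifference: w·672 + (1−w)·142 = w·447 + (1−w)·227.
w·(672−447) = (1−w)·(227−142), i.e. w·225 = (1−w)·85.
The marginal rate of substitution is 85/225, so w = 85/(225+85) = 0.274.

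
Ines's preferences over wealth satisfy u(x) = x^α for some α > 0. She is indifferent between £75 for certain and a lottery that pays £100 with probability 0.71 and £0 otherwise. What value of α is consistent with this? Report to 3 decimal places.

α ≈ 1.191

Since u(0) = 0, the lottery's EU is 0.71·100^α.
Equating: 75^α = 0.71·100^α, i.e. 0.7500^α = 0.71.
α = ln(0.71) / ln(75/100) = -0.342490/-0.287682 ≈ 1.191.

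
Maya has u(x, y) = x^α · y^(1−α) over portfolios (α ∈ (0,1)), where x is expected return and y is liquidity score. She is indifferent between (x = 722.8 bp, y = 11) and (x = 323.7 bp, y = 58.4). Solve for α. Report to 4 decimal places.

α ≈ 0.6751

The Cobb–Douglas utilities coincide, so 722.8^α·11^(1−α) = 323.7^α·58.4^(1−α).
Taking logs: α·ln 722.8 + (1−α)·ln 11 = α·ln 323.7 + (1−α)·ln 58.4, i.e. α·0.8033154 = (1−α)·1.6694206.
So α/(1−α) = (1.6694206)/(0.8033154) = 2.0781633, and α = 2.0781633/3.0781633 ≈ 0.6751.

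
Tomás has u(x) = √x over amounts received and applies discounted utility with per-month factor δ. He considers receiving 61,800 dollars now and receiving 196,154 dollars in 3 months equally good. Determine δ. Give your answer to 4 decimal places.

δ ≈ 0.8249

Equating discounted utilities: u(61800) = δ^3·u(196154) ⇒ δ^3 = u(61800)/u(196154).
Since u(x) = √x, δ^3 = √(61800/196154) = 0.56130.
Hence δ = (0.56130)^(1/3) = 0.824895.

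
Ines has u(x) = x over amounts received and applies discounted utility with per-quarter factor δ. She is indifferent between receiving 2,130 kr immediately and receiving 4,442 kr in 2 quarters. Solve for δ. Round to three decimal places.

Equating discounted utilities: u(2130) = δ^2·u(4442) ⇒ δ^2 = u(2130)/u(4442).
With u(x) = x: δ^2 = 2130/4442 = 0.47951.
So δ = 0.47951^(1/2) ≈ 0.692.

δ ≈ 0.692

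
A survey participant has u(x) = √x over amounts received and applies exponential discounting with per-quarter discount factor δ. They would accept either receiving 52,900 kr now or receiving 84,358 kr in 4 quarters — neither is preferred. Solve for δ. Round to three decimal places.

The payoff in 4 quarters is discounted by δ^4, so u(52900) = δ^4·u(84358) and δ^4 = u(52900)/u(84358).
Since u(x) = √x, δ^4 = √(52900/84358) = 0.79189.
So δ = 0.79189^(1/4) ≈ 0.943.

δ ≈ 0.943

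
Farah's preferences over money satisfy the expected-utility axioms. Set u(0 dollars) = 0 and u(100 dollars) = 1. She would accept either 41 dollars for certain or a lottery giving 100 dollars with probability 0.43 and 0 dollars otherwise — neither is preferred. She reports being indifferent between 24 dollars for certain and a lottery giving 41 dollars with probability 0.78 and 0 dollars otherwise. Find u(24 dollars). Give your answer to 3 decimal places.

First, u(41 dollars) = 0.43·u(100 dollars) + 0.57·u(0 dollars) = 0.43.
Then u(24 dollars) = 0.78·u(41 dollars) + 0.22·u(0 dollars) = 0.78·0.43 + 0.22·0.00 = 0.3354.

0.335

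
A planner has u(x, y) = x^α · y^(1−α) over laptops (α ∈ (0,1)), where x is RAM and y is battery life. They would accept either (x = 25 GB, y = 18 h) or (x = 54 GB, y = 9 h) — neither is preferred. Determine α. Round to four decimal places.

α ≈ 0.4737

Indifference: 25^α · 18^(1−α) = 54^α · 9^(1−α).
(25/54)^α = (9/18)^(1−α); take logs: α·ln(25/54) = (1−α)·ln(9/18), i.e. α·-0.7701082 = (1−α)·-0.6931472.
So α/(1−α) = (-0.6931472)/(-0.7701082) = 0.9000647, and α = 0.9000647/1.9000647 ≈ 0.4737.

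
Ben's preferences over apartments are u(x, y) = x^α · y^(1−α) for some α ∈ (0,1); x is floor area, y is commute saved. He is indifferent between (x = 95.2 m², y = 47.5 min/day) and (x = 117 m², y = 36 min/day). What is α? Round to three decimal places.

Set the two utilities equal: 95.2^α·47.5^(1−α) = 117^α·36^(1−α).
Taking logs: α·ln 95.2 + (1−α)·ln 47.5 = α·ln 117 + (1−α)·ln 36, i.e. α·-0.206194 = (1−α)·-0.277211.
With A = -0.206194 and B = -0.277211: α·A = (1−α)·B, so α = B/(A+B) = -0.277211/-0.483405 ≈ 0.573.

α ≈ 0.573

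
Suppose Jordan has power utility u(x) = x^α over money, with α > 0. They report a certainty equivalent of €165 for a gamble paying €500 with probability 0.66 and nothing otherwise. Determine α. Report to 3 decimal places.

α ≈ 0.375

EU(lottery) = 0.66·500^α + 0.34·0 = 0.66·500^α.
Setting u(165) equal to that: 165^α = 0.66·500^α ⇒ (165/500)^α = 0.66.
Take logs: α = ln 0.66 / ln(165/500) ≈ 0.37479.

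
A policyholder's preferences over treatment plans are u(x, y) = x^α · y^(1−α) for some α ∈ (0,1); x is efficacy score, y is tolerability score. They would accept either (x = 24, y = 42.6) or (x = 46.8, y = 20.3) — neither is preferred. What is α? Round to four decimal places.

Indifference: 24^α · 42.6^(1−α) = 46.8^α · 20.3^(1−α).
Rearrange to (24/46.8)^α = (20.3/42.6)^(1−α) and take logs: α·-0.6678294 = (1−α)·-0.7412334.
Thus α·(-1.4090628) = -0.7412334, so α = -0.7412334/-1.4090628 ≈ 0.5260.

α ≈ 0.5260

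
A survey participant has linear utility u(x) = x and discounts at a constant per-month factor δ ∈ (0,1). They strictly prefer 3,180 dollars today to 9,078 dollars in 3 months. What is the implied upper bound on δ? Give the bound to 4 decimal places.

Under u(x) = x this choice says 3180 > δ^3·9078.
Hence δ^3 < 3180/9078 = 0.35030, and x ↦ x^(1/3) is increasing on (0,∞).
δ < 0.35030^(1/3) = 0.7049.

δ < 0.7049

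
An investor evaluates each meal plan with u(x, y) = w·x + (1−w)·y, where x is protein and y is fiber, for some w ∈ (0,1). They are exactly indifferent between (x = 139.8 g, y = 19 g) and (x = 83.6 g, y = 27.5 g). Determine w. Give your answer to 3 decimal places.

Equating utilities: w·139.8 + (1−w)·19 = w·83.6 + (1−w)·27.5.
Rearranging, 56.2·w − 8.5·(1−w) = 0.
So w/(1−w) = 8.5/56.2 = 0.1512, giving w = 8.5/(56.2+8.5) = 0.131.

w = 0.131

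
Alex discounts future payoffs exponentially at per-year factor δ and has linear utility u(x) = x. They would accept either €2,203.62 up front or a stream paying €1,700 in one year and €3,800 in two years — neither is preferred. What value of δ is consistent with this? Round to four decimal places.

Present value of the stream is 1700·δ + 3800·δ². Indifference gives 1700δ + 3800δ² = 2203.62.
So 3800δ² + 1700δ − 2203.62 = 0.
By the quadratic formula (taking the positive root), δ = (−1700 + √36385024.00) / 7600 ≈ 0.5700.

δ ≈ 0.5700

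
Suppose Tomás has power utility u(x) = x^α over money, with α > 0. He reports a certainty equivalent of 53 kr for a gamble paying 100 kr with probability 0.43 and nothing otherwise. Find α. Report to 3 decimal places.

α ≈ 1.329

Since u(0) = 0, the lottery's EU is 0.43·100^α.
Indifference: 53^α = 0.43·100^α, so (53/100)^α = 0.43.
Take logs: α = ln 0.43 / ln(53/100) ≈ 1.32934.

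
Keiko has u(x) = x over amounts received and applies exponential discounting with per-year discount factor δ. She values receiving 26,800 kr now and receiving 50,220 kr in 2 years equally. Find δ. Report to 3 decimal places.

Indifference means u(26800) = δ^2 · u(50220), so δ^2 = u(26800)/u(50220).
With u(x) = x: δ^2 = 26800/50220 = 0.53365.
Hence δ = (0.53365)^(1/2) = 0.73051.

δ ≈ 0.731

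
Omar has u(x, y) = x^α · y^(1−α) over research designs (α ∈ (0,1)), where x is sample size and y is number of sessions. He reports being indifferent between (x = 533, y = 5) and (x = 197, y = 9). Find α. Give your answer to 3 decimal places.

Indifference: 533^α · 5^(1−α) = 197^α · 9^(1−α).
Rearrange to (533/197)^α = (9/5)^(1−α) and take logs: α·0.995318 = (1−α)·0.587787.
Thus α·(1.583105) = 0.587787, so α = 0.587787/1.583105 ≈ 0.371.

α ≈ 0.371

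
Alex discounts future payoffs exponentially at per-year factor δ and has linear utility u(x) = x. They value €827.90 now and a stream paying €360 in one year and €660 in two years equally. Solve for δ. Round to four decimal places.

δ ≈ 0.8800

Present value of the stream is 360·δ + 660·δ². Indifference gives 360δ + 660δ² = 827.90.
That is, 660δ² + 360δ − 827.90 = 0, a quadratic in δ.
By the quadratic formula (taking the positive root), δ = (−360 + √2315256.00) / 1320 ≈ 0.8800.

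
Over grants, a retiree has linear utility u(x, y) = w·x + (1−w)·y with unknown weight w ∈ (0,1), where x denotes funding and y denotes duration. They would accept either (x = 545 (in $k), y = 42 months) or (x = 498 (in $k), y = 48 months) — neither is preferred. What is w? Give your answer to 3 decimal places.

Equating utilities: w·545 + (1−w)·42 = w·498 + (1−w)·48.
Collecting terms: w·47 = (1−w)·6.
The marginal rate of substitution is 6/47, so w = 6/(47+6) = 0.113.

w = 0.113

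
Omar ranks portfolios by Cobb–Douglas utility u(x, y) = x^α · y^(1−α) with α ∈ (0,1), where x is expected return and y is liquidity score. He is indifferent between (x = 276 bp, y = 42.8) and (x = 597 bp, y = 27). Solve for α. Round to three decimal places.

α ≈ 0.374

Set the two utilities equal: 276^α·42.8^(1−α) = 597^α·27^(1−α).
(276/597)^α = (27/42.8)^(1−α); take logs: α·ln(276/597) = (1−α)·ln(27/42.8), i.e. α·-0.771516 = (1−α)·-0.460701.
Thus α·(-1.232217) = -0.460701, so α = -0.460701/-1.232217 ≈ 0.374.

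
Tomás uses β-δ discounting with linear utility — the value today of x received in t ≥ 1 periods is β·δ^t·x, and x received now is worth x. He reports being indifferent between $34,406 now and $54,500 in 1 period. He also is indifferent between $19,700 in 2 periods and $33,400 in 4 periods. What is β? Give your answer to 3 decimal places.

β ≈ 0.822

Both payoffs in the second observation are in the future, so β drops out: δ^2·19700 = δ^4·33400 ⇒ δ^2 = 19700/33400 = 0.58982, so δ = 0.76800.
Now use the now-vs-future pair: 34406 = β·δ·54500 gives β = 34406/(0.76800·54500) ≈ 0.822.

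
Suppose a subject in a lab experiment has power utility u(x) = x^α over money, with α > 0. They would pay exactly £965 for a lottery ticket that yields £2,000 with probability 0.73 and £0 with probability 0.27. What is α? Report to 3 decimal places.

α ≈ 0.432

EU(lottery) = 0.73·2000^α + 0.27·0 = 0.73·2000^α.
Indifference: 965^α = 0.73·2000^α, so (965/2000)^α = 0.73.
Take logs: α = ln 0.73 / ln(965/2000) ≈ 0.43184.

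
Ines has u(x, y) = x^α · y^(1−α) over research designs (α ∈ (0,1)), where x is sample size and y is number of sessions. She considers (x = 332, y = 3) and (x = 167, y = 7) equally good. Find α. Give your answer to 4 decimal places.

α ≈ 0.5522

Indifference: 332^α · 3^(1−α) = 167^α · 7^(1−α).
Taking logs: α·ln 332 + (1−α)·ln 3 = α·ln 167 + (1−α)·ln 7, i.e. α·0.6871412 = (1−α)·0.8472979.
With A = 0.6871412 and B = 0.8472979: α·A = (1−α)·B, so α = B/(A+B) = 0.8472979/1.5344391 ≈ 0.5522.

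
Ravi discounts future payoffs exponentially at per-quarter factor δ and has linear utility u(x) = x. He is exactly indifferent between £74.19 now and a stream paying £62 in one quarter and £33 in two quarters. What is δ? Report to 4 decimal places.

Equating present values: 74.19 = 62δ + 33δ².
So 33δ² + 62δ − 74.19 = 0.
The positive root is δ = [−62 + √(62² + 4·33·74.19)] / (2·33) = (−62 + 116.778)/66 ≈ 0.8300.

δ ≈ 0.8300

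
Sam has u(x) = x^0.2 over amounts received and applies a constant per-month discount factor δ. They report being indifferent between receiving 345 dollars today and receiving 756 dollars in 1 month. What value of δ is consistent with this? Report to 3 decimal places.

The payoff in 1 month is discounted by δ, so u(345) = δ·u(756) and δ = u(345)/u(756).
Since u(x) = x^0.2, δ = (345/756)^0.2 = 0.45635^0.2 = 0.85479.

δ ≈ 0.855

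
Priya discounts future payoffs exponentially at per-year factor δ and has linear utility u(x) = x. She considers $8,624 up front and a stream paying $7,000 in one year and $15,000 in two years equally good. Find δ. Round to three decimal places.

Present value of the stream is 7000·δ + 15000·δ². Indifference gives 7000δ + 15000δ² = 8624.
So 15000δ² + 7000δ − 8624 = 0.
δ = (−7000 + √(7000² + 4·15000·8624)) / (2·15000) = (−7000 + √566440000.00) / 30000 ≈ 0.560.

δ ≈ 0.560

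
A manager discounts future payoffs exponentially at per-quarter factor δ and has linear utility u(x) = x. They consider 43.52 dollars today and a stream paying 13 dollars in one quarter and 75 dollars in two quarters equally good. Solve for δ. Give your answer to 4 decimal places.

δ ≈ 0.6800

Equating present values: 43.52 = 13δ + 75δ².
Rearranged: 75δ² + 13δ − 43.52 = 0.
By the quadratic formula (taking the positive root), δ = (−13 + √13225.00) / 150 ≈ 0.6800.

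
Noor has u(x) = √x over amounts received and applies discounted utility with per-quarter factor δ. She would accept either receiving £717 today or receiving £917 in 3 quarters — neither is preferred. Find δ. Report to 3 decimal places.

Indifference means u(717) = δ^3 · u(917), so δ^3 = u(717)/u(917).
With u(x) = √x: δ^3 = √717/√917 = √(717/917) = 0.88425.
Taking the cube root: δ = 0.88425^(1/3) ≈ 0.960.

δ ≈ 0.960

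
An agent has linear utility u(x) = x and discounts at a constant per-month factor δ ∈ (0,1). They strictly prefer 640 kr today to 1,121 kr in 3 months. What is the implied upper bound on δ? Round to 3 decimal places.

δ < 0.830

Under u(x) = x this choice says 640 > δ^3·1121.
Hence δ^3 < 640/1121 = 0.57092, and x ↦ x^(1/3) is increasing on (0,∞).
δ < 0.57092^(1/3) = 0.830.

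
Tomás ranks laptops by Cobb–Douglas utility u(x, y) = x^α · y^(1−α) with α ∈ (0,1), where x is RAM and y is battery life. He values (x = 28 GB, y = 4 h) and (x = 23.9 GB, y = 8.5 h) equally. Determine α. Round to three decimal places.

α ≈ 0.826

The Cobb–Douglas utilities coincide, so 28^α·4^(1−α) = 23.9^α·8.5^(1−α).
(28/23.9)^α = (8.5/4)^(1−α); take logs: α·ln(28/23.9) = (1−α)·ln(8.5/4), i.e. α·0.158326 = (1−α)·0.753772.
With A = 0.158326 and B = 0.753772: α·A = (1−α)·B, so α = B/(A+B) = 0.753772/0.912098 ≈ 0.826.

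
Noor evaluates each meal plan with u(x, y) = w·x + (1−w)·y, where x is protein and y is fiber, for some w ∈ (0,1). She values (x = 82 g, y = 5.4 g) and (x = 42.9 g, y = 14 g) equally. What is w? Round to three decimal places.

w = 0.180

u(82,5.4) = u(42.9,14) means w·82 + (1−w)·5.4 = w·42.9 + (1−w)·14.
Collecting terms: w·39.1 = (1−w)·8.6.
The marginal rate of substitution is 8.6/39.1, so w = 8.6/(39.1+8.6) = 0.180.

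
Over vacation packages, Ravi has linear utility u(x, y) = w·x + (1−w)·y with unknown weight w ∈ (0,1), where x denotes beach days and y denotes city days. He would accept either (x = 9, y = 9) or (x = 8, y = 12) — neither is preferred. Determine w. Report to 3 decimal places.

w = 0.750

Indifference: w·9 + (1−w)·9 = w·8 + (1−w)·12.
w·(9−8) = (1−w)·(12−9), i.e. w·1 = (1−w)·3.
Hence w = 3/(1+3) = 3/4 = 0.750.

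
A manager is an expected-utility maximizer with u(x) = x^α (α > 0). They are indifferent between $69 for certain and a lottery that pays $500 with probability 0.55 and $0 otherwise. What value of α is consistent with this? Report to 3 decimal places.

The lottery's expected utility is 0.55·u(500) + 0.45·u(0) = 0.55·500^α (since u(0) = 0 for α > 0).
Indifference: 69^α = 0.55·500^α, so (69/500)^α = 0.55.
α = ln(0.55) / ln(69/500) = -0.597837/-1.980502 ≈ 0.302.

α ≈ 0.302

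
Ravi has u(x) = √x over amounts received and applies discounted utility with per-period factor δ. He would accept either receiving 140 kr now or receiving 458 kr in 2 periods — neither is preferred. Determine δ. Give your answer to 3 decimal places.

Equating discounted utilities: u(140) = δ^2·u(458) ⇒ δ^2 = u(140)/u(458).
With u(x) = √x: δ^2 = √140/√458 = √(140/458) = 0.55288.
So δ = 0.55288^(1/2) ≈ 0.744.

δ ≈ 0.744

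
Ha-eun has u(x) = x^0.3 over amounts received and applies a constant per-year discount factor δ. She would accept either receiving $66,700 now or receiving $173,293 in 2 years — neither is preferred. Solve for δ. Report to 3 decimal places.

The payoff in 2 years is discounted by δ^2, so u(66700) = δ^2·u(173293) and δ^2 = u(66700)/u(173293).
Since u(x) = x^0.3, δ^2 = (66700/173293)^0.3 = 0.38490^0.3 = 0.75094.
Hence δ = (0.75094)^(1/2) = 0.86657.

δ ≈ 0.867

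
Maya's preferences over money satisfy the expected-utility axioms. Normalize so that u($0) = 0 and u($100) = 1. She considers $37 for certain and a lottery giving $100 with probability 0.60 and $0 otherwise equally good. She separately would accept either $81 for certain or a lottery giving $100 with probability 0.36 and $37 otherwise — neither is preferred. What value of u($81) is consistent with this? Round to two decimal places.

0.74

The first gamble pins u($37): it must equal 0.60·1 + 0.40·0 = 0.60.
Then u($81) = 0.36·u($100) + 0.64·u($37) = 0.36·1.00 + 0.64·0.60 = 0.7440.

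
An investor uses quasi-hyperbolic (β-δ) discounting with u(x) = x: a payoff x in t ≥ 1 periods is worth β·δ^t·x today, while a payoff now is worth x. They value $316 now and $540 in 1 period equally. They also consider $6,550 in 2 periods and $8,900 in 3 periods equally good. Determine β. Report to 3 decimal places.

β ≈ 0.795

The second indifference involves only future payoffs, so β cancels: β·δ^2·6550 = β·δ^3·8900, giving δ = 6550/8900 = 0.73596.
Substituting δ into 316 = β·δ·540: β = 316/(397.416) ≈ 0.795.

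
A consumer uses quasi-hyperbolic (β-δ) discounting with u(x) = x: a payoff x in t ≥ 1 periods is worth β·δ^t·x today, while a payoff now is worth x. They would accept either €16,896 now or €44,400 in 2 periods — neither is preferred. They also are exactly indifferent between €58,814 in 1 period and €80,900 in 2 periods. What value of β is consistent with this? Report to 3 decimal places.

Both payoffs in the second observation are in the future, so β drops out: δ^1·58814 = δ^2·80900 ⇒ δ = 58814/80900 = 0.72700.
Substituting δ into 16896 = β·δ^2·44400: β = 16896/(23466.448) ≈ 0.720.

β ≈ 0.720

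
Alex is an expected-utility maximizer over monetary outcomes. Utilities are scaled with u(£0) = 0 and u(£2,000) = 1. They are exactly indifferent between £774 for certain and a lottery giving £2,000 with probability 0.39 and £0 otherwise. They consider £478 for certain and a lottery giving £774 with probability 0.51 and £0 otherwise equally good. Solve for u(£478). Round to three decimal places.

First, u(£774) = 0.39·u(£2,000) + 0.61·u(£0) = 0.39.
Chaining: u(£478) = 0.51·0.39 + 0.49·0.00 = 0.1989.

0.199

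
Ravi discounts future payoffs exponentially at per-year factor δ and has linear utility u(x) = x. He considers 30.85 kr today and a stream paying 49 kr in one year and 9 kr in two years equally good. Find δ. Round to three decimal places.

δ ≈ 0.570

Equating present values: 30.85 = 49δ + 9δ².
So 9δ² + 49δ − 30.85 = 0.
δ = (−49 + √(49² + 4·9·30.85)) / (2·9) = (−49 + √3511.60) / 18 ≈ 0.570.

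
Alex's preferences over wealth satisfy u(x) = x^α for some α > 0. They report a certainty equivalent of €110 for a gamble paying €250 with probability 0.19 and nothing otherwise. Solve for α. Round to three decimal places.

EU(lottery) = 0.19·250^α + 0.81·0 = 0.19·250^α.
Setting u(110) equal to that: 110^α = 0.19·250^α ⇒ (110/250)^α = 0.19.
Taking logs: α·ln(110/250) = ln(0.19), so α = -1.660731 / -0.820981 ≈ 2.023.

α ≈ 2.023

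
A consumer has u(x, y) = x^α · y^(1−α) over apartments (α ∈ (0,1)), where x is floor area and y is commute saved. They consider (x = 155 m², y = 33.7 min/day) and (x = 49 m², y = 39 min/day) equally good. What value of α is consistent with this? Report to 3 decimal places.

The Cobb–Douglas utilities coincide, so 155^α·33.7^(1−α) = 49^α·39^(1−α).
Rearrange to (155/49)^α = (39/33.7)^(1−α) and take logs: α·1.151605 = (1−α)·0.146064.
So α/(1−α) = (0.146064)/(1.151605) = 0.126835, and α = 0.126835/1.126835 ≈ 0.113.

α ≈ 0.113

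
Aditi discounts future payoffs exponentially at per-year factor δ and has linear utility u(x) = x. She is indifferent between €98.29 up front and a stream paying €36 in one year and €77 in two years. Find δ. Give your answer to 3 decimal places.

Present value of the stream is 36·δ + 77·δ². Indifference gives 36δ + 77δ² = 98.29.
That is, 77δ² + 36δ − 98.29 = 0, a quadratic in δ.
By the quadratic formula (taking the positive root), δ = (−36 + √31569.32) / 154 ≈ 0.920.

δ ≈ 0.920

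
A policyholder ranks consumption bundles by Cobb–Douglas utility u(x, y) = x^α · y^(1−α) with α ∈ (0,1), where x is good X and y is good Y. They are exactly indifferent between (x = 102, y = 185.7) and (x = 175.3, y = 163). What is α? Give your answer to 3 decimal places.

α ≈ 0.194

Set the two utilities equal: 102^α·185.7^(1−α) = 175.3^α·163^(1−α).
(102/175.3)^α = (163/185.7)^(1−α); take logs: α·ln(102/175.3) = (1−α)·ln(163/185.7), i.e. α·-0.541526 = (1−α)·-0.130382.
Thus α·(-0.671908) = -0.130382, so α = -0.130382/-0.671908 ≈ 0.194.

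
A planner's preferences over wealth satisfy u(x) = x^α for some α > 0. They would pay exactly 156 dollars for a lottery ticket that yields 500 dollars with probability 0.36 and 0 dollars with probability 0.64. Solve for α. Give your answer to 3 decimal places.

The lottery's expected utility is 0.36·u(500) + 0.64·u(0) = 0.36·500^α (since u(0) = 0 for α > 0).
Equating: 156^α = 0.36·500^α, i.e. 0.3120^α = 0.36.
Take logs: α = ln 0.36 / ln(156/500) ≈ 0.87714.

α ≈ 0.877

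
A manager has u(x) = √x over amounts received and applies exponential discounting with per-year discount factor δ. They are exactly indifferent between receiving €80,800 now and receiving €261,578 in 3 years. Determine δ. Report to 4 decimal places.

δ ≈ 0.8222

Equating discounted utilities: u(80800) = δ^3·u(261578) ⇒ δ^3 = u(80800)/u(261578).
With u(x) = √x: δ^3 = √80800/√261578 = √(80800/261578) = 0.55578.
Taking the cube root: δ = 0.55578^(1/3) ≈ 0.8222.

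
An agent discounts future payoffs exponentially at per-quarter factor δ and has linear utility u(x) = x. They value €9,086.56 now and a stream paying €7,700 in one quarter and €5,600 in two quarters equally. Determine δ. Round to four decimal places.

Present value of the stream is 7700·δ + 5600·δ². Indifference gives 7700δ + 5600δ² = 9086.56.
That is, 5600δ² + 7700δ − 9086.56 = 0, a quadratic in δ.
By the quadratic formula (taking the positive root), δ = (−7700 + √262828944.00) / 11200 ≈ 0.7600.

δ ≈ 0.7600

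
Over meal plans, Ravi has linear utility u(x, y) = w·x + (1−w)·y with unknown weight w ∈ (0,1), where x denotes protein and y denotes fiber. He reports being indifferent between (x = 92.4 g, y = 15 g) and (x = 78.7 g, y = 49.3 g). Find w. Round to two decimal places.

Equating utilities: w·92.4 + (1−w)·15 = w·78.7 + (1−w)·49.3.
Collecting terms: w·13.7 = (1−w)·34.3.
Hence w = 34.3/(13.7+34.3) = 34.3/48 = 0.71.

w = 0.71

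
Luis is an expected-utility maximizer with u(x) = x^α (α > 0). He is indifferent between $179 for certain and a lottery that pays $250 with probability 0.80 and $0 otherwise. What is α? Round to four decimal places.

α ≈ 0.6679

EU(lottery) = 0.80·250^α + 0.20·0 = 0.80·250^α.
Setting u(179) equal to that: 179^α = 0.80·250^α ⇒ (179/250)^α = 0.80.
α = ln(0.80) / ln(179/250) = -0.2231436/-0.3340751 ≈ 0.6679.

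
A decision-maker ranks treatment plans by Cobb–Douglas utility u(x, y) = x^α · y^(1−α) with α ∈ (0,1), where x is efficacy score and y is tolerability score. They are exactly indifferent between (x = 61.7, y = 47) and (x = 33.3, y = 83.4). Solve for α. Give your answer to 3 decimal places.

α ≈ 0.482

Set the two utilities equal: 61.7^α·47^(1−α) = 33.3^α·83.4^(1−α).
Taking logs: α·ln 61.7 + (1−α)·ln 47 = α·ln 33.3 + (1−α)·ln 83.4, i.e. α·0.616727 = (1−α)·0.573501.
Thus α·(1.190228) = 0.573501, so α = 0.573501/1.190228 ≈ 0.482.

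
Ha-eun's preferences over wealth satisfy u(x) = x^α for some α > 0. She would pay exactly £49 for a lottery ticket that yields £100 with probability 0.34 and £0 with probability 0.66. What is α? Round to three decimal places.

α ≈ 1.512

The lottery's expected utility is 0.34·u(100) + 0.66·u(0) = 0.34·100^α (since u(0) = 0 for α > 0).
Equating: 49^α = 0.34·100^α, i.e. 0.4900^α = 0.34.
α = ln(0.34) / ln(49/100) = -1.078810/-0.713350 ≈ 1.512.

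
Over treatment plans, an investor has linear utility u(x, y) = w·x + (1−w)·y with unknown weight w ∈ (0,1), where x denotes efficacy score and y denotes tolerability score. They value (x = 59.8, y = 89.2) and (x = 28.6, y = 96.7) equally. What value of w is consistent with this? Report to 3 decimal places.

w = 0.194

u(59.8,89.2) = u(28.6,96.7) means w·59.8 + (1−w)·89.2 = w·28.6 + (1−w)·96.7.
w·(59.8−28.6) = (1−w)·(96.7−89.2), i.e. w·31.2 = (1−w)·7.5.
The marginal rate of substitution is 7.5/31.2, so w = 7.5/(31.2+7.5) = 0.194.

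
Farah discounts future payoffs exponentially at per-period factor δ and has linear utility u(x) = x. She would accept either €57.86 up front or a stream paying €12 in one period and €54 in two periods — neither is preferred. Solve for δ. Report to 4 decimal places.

Present value of the stream is 12·δ + 54·δ². Indifference gives 12δ + 54δ² = 57.86.
Rearranged: 54δ² + 12δ − 57.86 = 0.
The positive root is δ = [−12 + √(12² + 4·54·57.86)] / (2·54) = (−12 + 112.436)/108 ≈ 0.9300.

δ ≈ 0.9300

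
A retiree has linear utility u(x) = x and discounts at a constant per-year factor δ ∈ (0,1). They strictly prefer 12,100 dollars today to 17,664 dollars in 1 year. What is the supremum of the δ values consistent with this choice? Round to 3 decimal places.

Comparing present values: 12100 > δ·17664.
Dividing through by 17664 gives δ < 0.68501.

δ < 0.685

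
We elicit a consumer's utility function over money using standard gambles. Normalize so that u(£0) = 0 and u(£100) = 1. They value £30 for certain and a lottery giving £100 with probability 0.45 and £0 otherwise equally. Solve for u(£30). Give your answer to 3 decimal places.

The indifference gives u(£30) = 0.45·u(£100) + 0.55·u(£0) = 0.45·1 + 0.55·0 = 0.45.

0.450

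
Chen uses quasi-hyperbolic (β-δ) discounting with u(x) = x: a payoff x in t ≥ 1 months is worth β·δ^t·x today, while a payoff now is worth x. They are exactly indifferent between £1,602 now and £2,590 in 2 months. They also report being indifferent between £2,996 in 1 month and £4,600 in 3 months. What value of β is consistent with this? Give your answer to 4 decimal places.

β ≈ 0.9497

From the later pair, β·δ^1·2996 = β·δ^3·4600; dividing through, δ^2 = 2996/4600 = 0.65130, so δ = 0.80703.
Substituting δ into 1602 = β·δ^2·2590: β = 1602/(1686.878) ≈ 0.9497.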